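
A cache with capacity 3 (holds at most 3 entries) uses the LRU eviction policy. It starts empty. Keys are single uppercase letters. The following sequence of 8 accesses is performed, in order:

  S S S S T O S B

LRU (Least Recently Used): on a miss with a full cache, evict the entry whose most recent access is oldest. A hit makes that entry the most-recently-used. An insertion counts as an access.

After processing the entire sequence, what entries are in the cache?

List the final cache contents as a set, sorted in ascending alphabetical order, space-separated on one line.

LRU simulation (capacity=3):
  1. access S: MISS. Cache (LRU->MRU): [S]
  2. access S: HIT. Cache (LRU->MRU): [S]
  3. access S: HIT. Cache (LRU->MRU): [S]
  4. access S: HIT. Cache (LRU->MRU): [S]
  5. access T: MISS. Cache (LRU->MRU): [S T]
  6. access O: MISS. Cache (LRU->MRU): [S T O]
  7. access S: HIT. Cache (LRU->MRU): [T O S]
  8. access B: MISS, evict T. Cache (LRU->MRU): [O S B]
Total: 4 hits, 4 misses, 1 evictions

Answer: B O S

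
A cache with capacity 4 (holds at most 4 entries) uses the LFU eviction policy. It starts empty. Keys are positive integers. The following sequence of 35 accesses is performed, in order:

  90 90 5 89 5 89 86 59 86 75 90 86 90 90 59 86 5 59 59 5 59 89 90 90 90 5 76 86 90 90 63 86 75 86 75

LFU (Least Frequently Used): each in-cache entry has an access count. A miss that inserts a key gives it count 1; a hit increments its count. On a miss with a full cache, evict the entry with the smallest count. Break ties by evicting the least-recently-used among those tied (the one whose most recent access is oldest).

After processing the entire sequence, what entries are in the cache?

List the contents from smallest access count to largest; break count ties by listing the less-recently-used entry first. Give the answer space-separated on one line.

Answer: 75 89 5 90

Derivation:
LFU simulation (capacity=4):
  1. access 90: MISS. Cache: [90(c=1)]
  2. access 90: HIT, count now 2. Cache: [90(c=2)]
  3. access 5: MISS. Cache: [5(c=1) 90(c=2)]
  4. access 89: MISS. Cache: [5(c=1) 89(c=1) 90(c=2)]
  5. access 5: HIT, count now 2. Cache: [89(c=1) 90(c=2) 5(c=2)]
  6. access 89: HIT, count now 2. Cache: [90(c=2) 5(c=2) 89(c=2)]
  7. access 86: MISS. Cache: [86(c=1) 90(c=2) 5(c=2) 89(c=2)]
  8. access 59: MISS, evict 86(c=1). Cache: [59(c=1) 90(c=2) 5(c=2) 89(c=2)]
  9. access 86: MISS, evict 59(c=1). Cache: [86(c=1) 90(c=2) 5(c=2) 89(c=2)]
  10. access 75: MISS, evict 86(c=1). Cache: [75(c=1) 90(c=2) 5(c=2) 89(c=2)]
  11. access 90: HIT, count now 3. Cache: [75(c=1) 5(c=2) 89(c=2) 90(c=3)]
  12. access 86: MISS, evict 75(c=1). Cache: [86(c=1) 5(c=2) 89(c=2) 90(c=3)]
  13. access 90: HIT, count now 4. Cache: [86(c=1) 5(c=2) 89(c=2) 90(c=4)]
  14. access 90: HIT, count now 5. Cache: [86(c=1) 5(c=2) 89(c=2) 90(c=5)]
  15. access 59: MISS, evict 86(c=1). Cache: [59(c=1) 5(c=2) 89(c=2) 90(c=5)]
  16. access 86: MISS, evict 59(c=1). Cache: [86(c=1) 5(c=2) 89(c=2) 90(c=5)]
  17. access 5: HIT, count now 3. Cache: [86(c=1) 89(c=2) 5(c=3) 90(c=5)]
  18. access 59: MISS, evict 86(c=1). Cache: [59(c=1) 89(c=2) 5(c=3) 90(c=5)]
  19. access 59: HIT, count now 2. Cache: [89(c=2) 59(c=2) 5(c=3) 90(c=5)]
  20. access 5: HIT, count now 4. Cache: [89(c=2) 59(c=2) 5(c=4) 90(c=5)]
  21. access 59: HIT, count now 3. Cache: [89(c=2) 59(c=3) 5(c=4) 90(c=5)]
  22. access 89: HIT, count now 3. Cache: [59(c=3) 89(c=3) 5(c=4) 90(c=5)]
  23. access 90: HIT, count now 6. Cache: [59(c=3) 89(c=3) 5(c=4) 90(c=6)]
  24. access 90: HIT, count now 7. Cache: [59(c=3) 89(c=3) 5(c=4) 90(c=7)]
  25. access 90: HIT, count now 8. Cache: [59(c=3) 89(c=3) 5(c=4) 90(c=8)]
  26. access 5: HIT, count now 5. Cache: [59(c=3) 89(c=3) 5(c=5) 90(c=8)]
  27. access 76: MISS, evict 59(c=3). Cache: [76(c=1) 89(c=3) 5(c=5) 90(c=8)]
  28. access 86: MISS, evict 76(c=1). Cache: [86(c=1) 89(c=3) 5(c=5) 90(c=8)]
  29. access 90: HIT, count now 9. Cache: [86(c=1) 89(c=3) 5(c=5) 90(c=9)]
  30. access 90: HIT, count now 10. Cache: [86(c=1) 89(c=3) 5(c=5) 90(c=10)]
  31. access 63: MISS, evict 86(c=1). Cache: [63(c=1) 89(c=3) 5(c=5) 90(c=10)]
  32. access 86: MISS, evict 63(c=1). Cache: [86(c=1) 89(c=3) 5(c=5) 90(c=10)]
  33. access 75: MISS, evict 86(c=1). Cache: [75(c=1) 89(c=3) 5(c=5) 90(c=10)]
  34. access 86: MISS, evict 75(c=1). Cache: [86(c=1) 89(c=3) 5(c=5) 90(c=10)]
  35. access 75: MISS, evict 86(c=1). Cache: [75(c=1) 89(c=3) 5(c=5) 90(c=10)]
Total: 17 hits, 18 misses, 14 evictions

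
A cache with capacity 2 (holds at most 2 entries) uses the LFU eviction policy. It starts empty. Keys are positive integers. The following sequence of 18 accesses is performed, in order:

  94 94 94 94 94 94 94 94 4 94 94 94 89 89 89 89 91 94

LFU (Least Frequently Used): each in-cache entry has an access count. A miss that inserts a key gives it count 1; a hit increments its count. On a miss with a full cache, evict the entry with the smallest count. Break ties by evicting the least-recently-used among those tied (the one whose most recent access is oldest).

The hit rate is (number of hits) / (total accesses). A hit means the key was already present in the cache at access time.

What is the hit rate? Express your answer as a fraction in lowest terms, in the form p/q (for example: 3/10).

Answer: 7/9

Derivation:
LFU simulation (capacity=2):
  1. access 94: MISS. Cache: [94(c=1)]
  2. access 94: HIT, count now 2. Cache: [94(c=2)]
  3. access 94: HIT, count now 3. Cache: [94(c=3)]
  4. access 94: HIT, count now 4. Cache: [94(c=4)]
  5. access 94: HIT, count now 5. Cache: [94(c=5)]
  6. access 94: HIT, count now 6. Cache: [94(c=6)]
  7. access 94: HIT, count now 7. Cache: [94(c=7)]
  8. access 94: HIT, count now 8. Cache: [94(c=8)]
  9. access 4: MISS. Cache: [4(c=1) 94(c=8)]
  10. access 94: HIT, count now 9. Cache: [4(c=1) 94(c=9)]
  11. access 94: HIT, count now 10. Cache: [4(c=1) 94(c=10)]
  12. access 94: HIT, count now 11. Cache: [4(c=1) 94(c=11)]
  13. access 89: MISS, evict 4(c=1). Cache: [89(c=1) 94(c=11)]
  14. access 89: HIT, count now 2. Cache: [89(c=2) 94(c=11)]
  15. access 89: HIT, count now 3. Cache: [89(c=3) 94(c=11)]
  16. access 89: HIT, count now 4. Cache: [89(c=4) 94(c=11)]
  17. access 91: MISS, evict 89(c=4). Cache: [91(c=1) 94(c=11)]
  18. access 94: HIT, count now 12. Cache: [91(c=1) 94(c=12)]
Total: 14 hits, 4 misses, 2 evictions

Hit rate = 14/18 = 7/9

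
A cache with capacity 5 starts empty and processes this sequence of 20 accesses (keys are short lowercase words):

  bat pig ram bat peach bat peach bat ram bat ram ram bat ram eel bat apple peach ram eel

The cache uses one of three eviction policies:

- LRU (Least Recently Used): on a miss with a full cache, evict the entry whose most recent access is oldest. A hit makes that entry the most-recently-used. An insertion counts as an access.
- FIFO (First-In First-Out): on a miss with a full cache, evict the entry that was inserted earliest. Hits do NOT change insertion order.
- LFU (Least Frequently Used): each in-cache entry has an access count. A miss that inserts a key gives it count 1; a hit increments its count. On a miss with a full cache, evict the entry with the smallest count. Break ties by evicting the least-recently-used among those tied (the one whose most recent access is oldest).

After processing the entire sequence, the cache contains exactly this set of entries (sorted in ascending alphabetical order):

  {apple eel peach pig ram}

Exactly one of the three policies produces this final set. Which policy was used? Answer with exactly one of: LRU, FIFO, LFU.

Simulating under each policy and comparing final sets:
  LRU: final set = {apple bat eel peach ram} -> differs
  FIFO: final set = {apple eel peach pig ram} -> MATCHES target
  LFU: final set = {apple bat eel peach ram} -> differs
Only FIFO produces the target set.

Answer: FIFO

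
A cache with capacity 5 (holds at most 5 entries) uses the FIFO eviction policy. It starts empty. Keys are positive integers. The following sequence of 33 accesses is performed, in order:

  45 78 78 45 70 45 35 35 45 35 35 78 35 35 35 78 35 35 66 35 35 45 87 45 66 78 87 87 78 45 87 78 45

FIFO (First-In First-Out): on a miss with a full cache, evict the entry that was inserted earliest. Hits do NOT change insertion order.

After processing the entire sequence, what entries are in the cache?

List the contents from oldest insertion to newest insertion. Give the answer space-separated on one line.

Answer: 35 66 87 45 78

Derivation:
FIFO simulation (capacity=5):
  1. access 45: MISS. Cache (old->new): [45]
  2. access 78: MISS. Cache (old->new): [45 78]
  3. access 78: HIT. Cache (old->new): [45 78]
  4. access 45: HIT. Cache (old->new): [45 78]
  5. access 70: MISS. Cache (old->new): [45 78 70]
  6. access 45: HIT. Cache (old->new): [45 78 70]
  7. access 35: MISS. Cache (old->new): [45 78 70 35]
  8. access 35: HIT. Cache (old->new): [45 78 70 35]
  9. access 45: HIT. Cache (old->new): [45 78 70 35]
  10. access 35: HIT. Cache (old->new): [45 78 70 35]
  11. access 35: HIT. Cache (old->new): [45 78 70 35]
  12. access 78: HIT. Cache (old->new): [45 78 70 35]
  13. access 35: HIT. Cache (old->new): [45 78 70 35]
  14. access 35: HIT. Cache (old->new): [45 78 70 35]
  15. access 35: HIT. Cache (old->new): [45 78 70 35]
  16. access 78: HIT. Cache (old->new): [45 78 70 35]
  17. access 35: HIT. Cache (old->new): [45 78 70 35]
  18. access 35: HIT. Cache (old->new): [45 78 70 35]
  19. access 66: MISS. Cache (old->new): [45 78 70 35 66]
  20. access 35: HIT. Cache (old->new): [45 78 70 35 66]
  21. access 35: HIT. Cache (old->new): [45 78 70 35 66]
  22. access 45: HIT. Cache (old->new): [45 78 70 35 66]
  23. access 87: MISS, evict 45. Cache (old->new): [78 70 35 66 87]
  24. access 45: MISS, evict 78. Cache (old->new): [70 35 66 87 45]
  25. access 66: HIT. Cache (old->new): [70 35 66 87 45]
  26. access 78: MISS, evict 70. Cache (old->new): [35 66 87 45 78]
  27. access 87: HIT. Cache (old->new): [35 66 87 45 78]
  28. access 87: HIT. Cache (old->new): [35 66 87 45 78]
  29. access 78: HIT. Cache (old->new): [35 66 87 45 78]
  30. access 45: HIT. Cache (old->new): [35 66 87 45 78]
  31. access 87: HIT. Cache (old->new): [35 66 87 45 78]
  32. access 78: HIT. Cache (old->new): [35 66 87 45 78]
  33. access 45: HIT. Cache (old->new): [35 66 87 45 78]
Total: 25 hits, 8 misses, 3 evictions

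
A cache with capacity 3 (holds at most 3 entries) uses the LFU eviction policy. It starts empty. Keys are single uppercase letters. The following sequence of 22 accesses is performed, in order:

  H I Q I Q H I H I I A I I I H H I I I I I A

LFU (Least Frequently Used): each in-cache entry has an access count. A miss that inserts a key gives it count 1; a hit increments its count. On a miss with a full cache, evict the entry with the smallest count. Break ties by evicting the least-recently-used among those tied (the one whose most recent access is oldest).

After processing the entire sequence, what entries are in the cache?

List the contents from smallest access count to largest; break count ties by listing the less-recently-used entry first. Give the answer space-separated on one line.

LFU simulation (capacity=3):
  1. access H: MISS. Cache: [H(c=1)]
  2. access I: MISS. Cache: [H(c=1) I(c=1)]
  3. access Q: MISS. Cache: [H(c=1) I(c=1) Q(c=1)]
  4. access I: HIT, count now 2. Cache: [H(c=1) Q(c=1) I(c=2)]
  5. access Q: HIT, count now 2. Cache: [H(c=1) I(c=2) Q(c=2)]
  6. access H: HIT, count now 2. Cache: [I(c=2) Q(c=2) H(c=2)]
  7. access I: HIT, count now 3. Cache: [Q(c=2) H(c=2) I(c=3)]
  8. access H: HIT, count now 3. Cache: [Q(c=2) I(c=3) H(c=3)]
  9. access I: HIT, count now 4. Cache: [Q(c=2) H(c=3) I(c=4)]
  10. access I: HIT, count now 5. Cache: [Q(c=2) H(c=3) I(c=5)]
  11. access A: MISS, evict Q(c=2). Cache: [A(c=1) H(c=3) I(c=5)]
  12. access I: HIT, count now 6. Cache: [A(c=1) H(c=3) I(c=6)]
  13. access I: HIT, count now 7. Cache: [A(c=1) H(c=3) I(c=7)]
  14. access I: HIT, count now 8. Cache: [A(c=1) H(c=3) I(c=8)]
  15. access H: HIT, count now 4. Cache: [A(c=1) H(c=4) I(c=8)]
  16. access H: HIT, count now 5. Cache: [A(c=1) H(c=5) I(c=8)]
  17. access I: HIT, count now 9. Cache: [A(c=1) H(c=5) I(c=9)]
  18. access I: HIT, count now 10. Cache: [A(c=1) H(c=5) I(c=10)]
  19. access I: HIT, count now 11. Cache: [A(c=1) H(c=5) I(c=11)]
  20. access I: HIT, count now 12. Cache: [A(c=1) H(c=5) I(c=12)]
  21. access I: HIT, count now 13. Cache: [A(c=1) H(c=5) I(c=13)]
  22. access A: HIT, count now 2. Cache: [A(c=2) H(c=5) I(c=13)]
Total: 18 hits, 4 misses, 1 evictions

Answer: A H I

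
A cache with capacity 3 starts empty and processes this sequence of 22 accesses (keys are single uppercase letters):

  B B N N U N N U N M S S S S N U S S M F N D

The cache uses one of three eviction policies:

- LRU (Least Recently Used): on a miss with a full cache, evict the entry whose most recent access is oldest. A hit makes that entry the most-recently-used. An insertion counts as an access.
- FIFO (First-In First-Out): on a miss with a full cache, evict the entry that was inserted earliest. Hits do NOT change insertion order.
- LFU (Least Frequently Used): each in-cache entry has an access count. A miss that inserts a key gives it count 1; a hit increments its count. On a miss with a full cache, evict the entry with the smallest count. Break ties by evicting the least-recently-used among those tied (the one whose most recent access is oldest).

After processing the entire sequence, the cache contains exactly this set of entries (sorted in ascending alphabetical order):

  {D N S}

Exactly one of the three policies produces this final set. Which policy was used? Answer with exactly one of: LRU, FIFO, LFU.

Answer: LFU

Derivation:
Simulating under each policy and comparing final sets:
  LRU: final set = {D F N} -> differs
  FIFO: final set = {D F N} -> differs
  LFU: final set = {D N S} -> MATCHES target
Only LFU produces the target set.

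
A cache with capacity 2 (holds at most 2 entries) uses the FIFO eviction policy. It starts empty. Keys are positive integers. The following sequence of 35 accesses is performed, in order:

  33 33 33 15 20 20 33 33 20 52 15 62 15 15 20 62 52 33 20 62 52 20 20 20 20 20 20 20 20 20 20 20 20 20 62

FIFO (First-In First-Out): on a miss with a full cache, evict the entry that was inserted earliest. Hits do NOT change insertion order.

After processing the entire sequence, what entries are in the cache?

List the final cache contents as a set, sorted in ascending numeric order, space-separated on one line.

FIFO simulation (capacity=2):
  1. access 33: MISS. Cache (old->new): [33]
  2. access 33: HIT. Cache (old->new): [33]
  3. access 33: HIT. Cache (old->new): [33]
  4. access 15: MISS. Cache (old->new): [33 15]
  5. access 20: MISS, evict 33. Cache (old->new): [15 20]
  6. access 20: HIT. Cache (old->new): [15 20]
  7. access 33: MISS, evict 15. Cache (old->new): [20 33]
  8. access 33: HIT. Cache (old->new): [20 33]
  9. access 20: HIT. Cache (old->new): [20 33]
  10. access 52: MISS, evict 20. Cache (old->new): [33 52]
  11. access 15: MISS, evict 33. Cache (old->new): [52 15]
  12. access 62: MISS, evict 52. Cache (old->new): [15 62]
  13. access 15: HIT. Cache (old->new): [15 62]
  14. access 15: HIT. Cache (old->new): [15 62]
  15. access 20: MISS, evict 15. Cache (old->new): [62 20]
  16. access 62: HIT. Cache (old->new): [62 20]
  17. access 52: MISS, evict 62. Cache (old->new): [20 52]
  18. access 33: MISS, evict 20. Cache (old->new): [52 33]
  19. access 20: MISS, evict 52. Cache (old->new): [33 20]
  20. access 62: MISS, evict 33. Cache (old->new): [20 62]
  21. access 52: MISS, evict 20. Cache (old->new): [62 52]
  22. access 20: MISS, evict 62. Cache (old->new): [52 20]
  23. access 20: HIT. Cache (old->new): [52 20]
  24. access 20: HIT. Cache (old->new): [52 20]
  25. access 20: HIT. Cache (old->new): [52 20]
  26. access 20: HIT. Cache (old->new): [52 20]
  27. access 20: HIT. Cache (old->new): [52 20]
  28. access 20: HIT. Cache (old->new): [52 20]
  29. access 20: HIT. Cache (old->new): [52 20]
  30. access 20: HIT. Cache (old->new): [52 20]
  31. access 20: HIT. Cache (old->new): [52 20]
  32. access 20: HIT. Cache (old->new): [52 20]
  33. access 20: HIT. Cache (old->new): [52 20]
  34. access 20: HIT. Cache (old->new): [52 20]
  35. access 62: MISS, evict 52. Cache (old->new): [20 62]
Total: 20 hits, 15 misses, 13 evictions

Answer: 20 62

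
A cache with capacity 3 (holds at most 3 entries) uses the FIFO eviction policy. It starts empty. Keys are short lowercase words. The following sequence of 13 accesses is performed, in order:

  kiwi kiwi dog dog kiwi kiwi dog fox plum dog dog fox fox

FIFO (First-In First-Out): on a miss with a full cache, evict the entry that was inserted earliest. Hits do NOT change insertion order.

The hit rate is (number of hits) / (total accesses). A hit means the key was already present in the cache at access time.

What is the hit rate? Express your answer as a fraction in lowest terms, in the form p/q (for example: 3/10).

Answer: 9/13

Derivation:
FIFO simulation (capacity=3):
  1. access kiwi: MISS. Cache (old->new): [kiwi]
  2. access kiwi: HIT. Cache (old->new): [kiwi]
  3. access dog: MISS. Cache (old->new): [kiwi dog]
  4. access dog: HIT. Cache (old->new): [kiwi dog]
  5. access kiwi: HIT. Cache (old->new): [kiwi dog]
  6. access kiwi: HIT. Cache (old->new): [kiwi dog]
  7. access dog: HIT. Cache (old->new): [kiwi dog]
  8. access fox: MISS. Cache (old->new): [kiwi dog fox]
  9. access plum: MISS, evict kiwi. Cache (old->new): [dog fox plum]
  10. access dog: HIT. Cache (old->new): [dog fox plum]
  11. access dog: HIT. Cache (old->new): [dog fox plum]
  12. access fox: HIT. Cache (old->new): [dog fox plum]
  13. access fox: HIT. Cache (old->new): [dog fox plum]
Total: 9 hits, 4 misses, 1 evictions

Hit rate = 9/13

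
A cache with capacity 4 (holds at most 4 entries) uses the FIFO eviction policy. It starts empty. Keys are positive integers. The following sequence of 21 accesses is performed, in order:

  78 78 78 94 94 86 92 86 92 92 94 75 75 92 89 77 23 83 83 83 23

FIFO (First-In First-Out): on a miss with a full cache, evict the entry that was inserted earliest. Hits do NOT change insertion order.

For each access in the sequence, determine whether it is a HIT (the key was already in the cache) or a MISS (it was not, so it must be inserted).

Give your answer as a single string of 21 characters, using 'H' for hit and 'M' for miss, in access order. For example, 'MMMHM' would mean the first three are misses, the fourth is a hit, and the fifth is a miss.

FIFO simulation (capacity=4):
  1. access 78: MISS. Cache (old->new): [78]
  2. access 78: HIT. Cache (old->new): [78]
  3. access 78: HIT. Cache (old->new): [78]
  4. access 94: MISS. Cache (old->new): [78 94]
  5. access 94: HIT. Cache (old->new): [78 94]
  6. access 86: MISS. Cache (old->new): [78 94 86]
  7. access 92: MISS. Cache (old->new): [78 94 86 92]
  8. access 86: HIT. Cache (old->new): [78 94 86 92]
  9. access 92: HIT. Cache (old->new): [78 94 86 92]
  10. access 92: HIT. Cache (old->new): [78 94 86 92]
  11. access 94: HIT. Cache (old->new): [78 94 86 92]
  12. access 75: MISS, evict 78. Cache (old->new): [94 86 92 75]
  13. access 75: HIT. Cache (old->new): [94 86 92 75]
  14. access 92: HIT. Cache (old->new): [94 86 92 75]
  15. access 89: MISS, evict 94. Cache (old->new): [86 92 75 89]
  16. access 77: MISS, evict 86. Cache (old->new): [92 75 89 77]
  17. access 23: MISS, evict 92. Cache (old->new): [75 89 77 23]
  18. access 83: MISS, evict 75. Cache (old->new): [89 77 23 83]
  19. access 83: HIT. Cache (old->new): [89 77 23 83]
  20. access 83: HIT. Cache (old->new): [89 77 23 83]
  21. access 23: HIT. Cache (old->new): [89 77 23 83]
Total: 12 hits, 9 misses, 5 evictions

Answer: MHHMHMMHHHHMHHMMMMHHH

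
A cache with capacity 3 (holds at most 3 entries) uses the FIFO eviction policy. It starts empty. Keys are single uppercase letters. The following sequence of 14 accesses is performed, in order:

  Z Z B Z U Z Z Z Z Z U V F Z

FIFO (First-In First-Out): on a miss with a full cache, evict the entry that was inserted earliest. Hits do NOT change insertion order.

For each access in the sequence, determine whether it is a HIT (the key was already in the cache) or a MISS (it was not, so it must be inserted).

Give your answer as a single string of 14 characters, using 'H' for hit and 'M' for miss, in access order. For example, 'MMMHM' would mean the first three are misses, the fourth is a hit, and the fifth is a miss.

Answer: MHMHMHHHHHHMMM

Derivation:
FIFO simulation (capacity=3):
  1. access Z: MISS. Cache (old->new): [Z]
  2. access Z: HIT. Cache (old->new): [Z]
  3. access B: MISS. Cache (old->new): [Z B]
  4. access Z: HIT. Cache (old->new): [Z B]
  5. access U: MISS. Cache (old->new): [Z B U]
  6. access Z: HIT. Cache (old->new): [Z B U]
  7. access Z: HIT. Cache (old->new): [Z B U]
  8. access Z: HIT. Cache (old->new): [Z B U]
  9. access Z: HIT. Cache (old->new): [Z B U]
  10. access Z: HIT. Cache (old->new): [Z B U]
  11. access U: HIT. Cache (old->new): [Z B U]
  12. access V: MISS, evict Z. Cache (old->new): [B U V]
  13. access F: MISS, evict B. Cache (old->new): [U V F]
  14. access Z: MISS, evict U. Cache (old->new): [V F Z]
Total: 8 hits, 6 misses, 3 evictions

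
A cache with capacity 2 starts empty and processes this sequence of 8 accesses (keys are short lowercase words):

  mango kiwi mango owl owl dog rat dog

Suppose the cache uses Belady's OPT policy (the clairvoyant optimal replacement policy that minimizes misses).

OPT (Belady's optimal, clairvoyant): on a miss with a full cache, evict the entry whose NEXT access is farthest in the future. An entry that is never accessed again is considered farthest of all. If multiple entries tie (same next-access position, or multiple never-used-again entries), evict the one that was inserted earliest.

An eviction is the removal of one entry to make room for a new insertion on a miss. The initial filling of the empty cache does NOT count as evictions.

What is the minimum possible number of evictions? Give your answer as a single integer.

OPT (Belady) simulation (capacity=2):
  1. access mango: MISS. Cache: [mango]
  2. access kiwi: MISS. Cache: [mango kiwi]
  3. access mango: HIT. Next use of mango: never. Cache: [mango kiwi]
  4. access owl: MISS, evict mango (next use: never). Cache: [kiwi owl]
  5. access owl: HIT. Next use of owl: never. Cache: [kiwi owl]
  6. access dog: MISS, evict kiwi (next use: never). Cache: [owl dog]
  7. access rat: MISS, evict owl (next use: never). Cache: [dog rat]
  8. access dog: HIT. Next use of dog: never. Cache: [dog rat]
Total: 3 hits, 5 misses, 3 evictions

Answer: 3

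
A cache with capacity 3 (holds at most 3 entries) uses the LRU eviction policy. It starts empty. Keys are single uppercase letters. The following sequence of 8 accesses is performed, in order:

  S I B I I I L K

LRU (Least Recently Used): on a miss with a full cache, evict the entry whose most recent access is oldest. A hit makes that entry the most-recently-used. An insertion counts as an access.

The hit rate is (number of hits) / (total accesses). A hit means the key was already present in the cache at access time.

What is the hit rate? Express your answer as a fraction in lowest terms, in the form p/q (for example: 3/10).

Answer: 3/8

Derivation:
LRU simulation (capacity=3):
  1. access S: MISS. Cache (LRU->MRU): [S]
  2. access I: MISS. Cache (LRU->MRU): [S I]
  3. access B: MISS. Cache (LRU->MRU): [S I B]
  4. access I: HIT. Cache (LRU->MRU): [S B I]
  5. access I: HIT. Cache (LRU->MRU): [S B I]
  6. access I: HIT. Cache (LRU->MRU): [S B I]
  7. access L: MISS, evict S. Cache (LRU->MRU): [B I L]
  8. access K: MISS, evict B. Cache (LRU->MRU): [I L K]
Total: 3 hits, 5 misses, 2 evictions

Hit rate = 3/8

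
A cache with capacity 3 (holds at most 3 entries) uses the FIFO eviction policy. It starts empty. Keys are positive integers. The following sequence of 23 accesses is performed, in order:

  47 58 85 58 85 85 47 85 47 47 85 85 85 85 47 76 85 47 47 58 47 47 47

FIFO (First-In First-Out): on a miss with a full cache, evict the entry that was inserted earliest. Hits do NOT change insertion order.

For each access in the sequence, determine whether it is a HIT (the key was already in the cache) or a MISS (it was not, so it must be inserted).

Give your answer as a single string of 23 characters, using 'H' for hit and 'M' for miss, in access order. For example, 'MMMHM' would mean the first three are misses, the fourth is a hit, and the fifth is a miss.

Answer: MMMHHHHHHHHHHHHMHMHMHHH

Derivation:
FIFO simulation (capacity=3):
  1. access 47: MISS. Cache (old->new): [47]
  2. access 58: MISS. Cache (old->new): [47 58]
  3. access 85: MISS. Cache (old->new): [47 58 85]
  4. access 58: HIT. Cache (old->new): [47 58 85]
  5. access 85: HIT. Cache (old->new): [47 58 85]
  6. access 85: HIT. Cache (old->new): [47 58 85]
  7. access 47: HIT. Cache (old->new): [47 58 85]
  8. access 85: HIT. Cache (old->new): [47 58 85]
  9. access 47: HIT. Cache (old->new): [47 58 85]
  10. access 47: HIT. Cache (old->new): [47 58 85]
  11. access 85: HIT. Cache (old->new): [47 58 85]
  12. access 85: HIT. Cache (old->new): [47 58 85]
  13. access 85: HIT. Cache (old->new): [47 58 85]
  14. access 85: HIT. Cache (old->new): [47 58 85]
  15. access 47: HIT. Cache (old->new): [47 58 85]
  16. access 76: MISS, evict 47. Cache (old->new): [58 85 76]
  17. access 85: HIT. Cache (old->new): [58 85 76]
  18. access 47: MISS, evict 58. Cache (old->new): [85 76 47]
  19. access 47: HIT. Cache (old->new): [85 76 47]
  20. access 58: MISS, evict 85. Cache (old->new): [76 47 58]
  21. access 47: HIT. Cache (old->new): [76 47 58]
  22. access 47: HIT. Cache (old->new): [76 47 58]
  23. access 47: HIT. Cache (old->new): [76 47 58]
Total: 17 hits, 6 misses, 3 evictions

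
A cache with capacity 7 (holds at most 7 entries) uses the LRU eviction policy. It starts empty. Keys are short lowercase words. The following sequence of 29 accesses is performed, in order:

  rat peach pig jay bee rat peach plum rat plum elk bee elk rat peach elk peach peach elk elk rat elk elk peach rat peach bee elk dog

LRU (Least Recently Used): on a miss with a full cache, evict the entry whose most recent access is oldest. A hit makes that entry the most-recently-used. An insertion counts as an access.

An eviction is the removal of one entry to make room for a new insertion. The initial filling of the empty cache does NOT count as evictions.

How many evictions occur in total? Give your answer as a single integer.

LRU simulation (capacity=7):
  1. access rat: MISS. Cache (LRU->MRU): [rat]
  2. access peach: MISS. Cache (LRU->MRU): [rat peach]
  3. access pig: MISS. Cache (LRU->MRU): [rat peach pig]
  4. access jay: MISS. Cache (LRU->MRU): [rat peach pig jay]
  5. access bee: MISS. Cache (LRU->MRU): [rat peach pig jay bee]
  6. access rat: HIT. Cache (LRU->MRU): [peach pig jay bee rat]
  7. access peach: HIT. Cache (LRU->MRU): [pig jay bee rat peach]
  8. access plum: MISS. Cache (LRU->MRU): [pig jay bee rat peach plum]
  9. access rat: HIT. Cache (LRU->MRU): [pig jay bee peach plum rat]
  10. access plum: HIT. Cache (LRU->MRU): [pig jay bee peach rat plum]
  11. access elk: MISS. Cache (LRU->MRU): [pig jay bee peach rat plum elk]
  12. access bee: HIT. Cache (LRU->MRU): [pig jay peach rat plum elk bee]
  13. access elk: HIT. Cache (LRU->MRU): [pig jay peach rat plum bee elk]
  14. access rat: HIT. Cache (LRU->MRU): [pig jay peach plum bee elk rat]
  15. access peach: HIT. Cache (LRU->MRU): [pig jay plum bee elk rat peach]
  16. access elk: HIT. Cache (LRU->MRU): [pig jay plum bee rat peach elk]
  17. access peach: HIT. Cache (LRU->MRU): [pig jay plum bee rat elk peach]
  18. access peach: HIT. Cache (LRU->MRU): [pig jay plum bee rat elk peach]
  19. access elk: HIT. Cache (LRU->MRU): [pig jay plum bee rat peach elk]
  20. access elk: HIT. Cache (LRU->MRU): [pig jay plum bee rat peach elk]
  21. access rat: HIT. Cache (LRU->MRU): [pig jay plum bee peach elk rat]
  22. access elk: HIT. Cache (LRU->MRU): [pig jay plum bee peach rat elk]
  23. access elk: HIT. Cache (LRU->MRU): [pig jay plum bee peach rat elk]
  24. access peach: HIT. Cache (LRU->MRU): [pig jay plum bee rat elk peach]
  25. access rat: HIT. Cache (LRU->MRU): [pig jay plum bee elk peach rat]
  26. access peach: HIT. Cache (LRU->MRU): [pig jay plum bee elk rat peach]
  27. access bee: HIT. Cache (LRU->MRU): [pig jay plum elk rat peach bee]
  28. access elk: HIT. Cache (LRU->MRU): [pig jay plum rat peach bee elk]
  29. access dog: MISS, evict pig. Cache (LRU->MRU): [jay plum rat peach bee elk dog]
Total: 21 hits, 8 misses, 1 evictions

Answer: 1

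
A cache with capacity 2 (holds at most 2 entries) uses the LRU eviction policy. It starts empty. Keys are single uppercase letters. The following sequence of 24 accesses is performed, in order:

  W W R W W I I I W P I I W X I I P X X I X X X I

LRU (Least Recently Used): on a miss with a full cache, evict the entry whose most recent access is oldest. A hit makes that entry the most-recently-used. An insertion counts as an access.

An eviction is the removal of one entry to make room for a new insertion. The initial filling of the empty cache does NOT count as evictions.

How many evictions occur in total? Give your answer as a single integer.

LRU simulation (capacity=2):
  1. access W: MISS. Cache (LRU->MRU): [W]
  2. access W: HIT. Cache (LRU->MRU): [W]
  3. access R: MISS. Cache (LRU->MRU): [W R]
  4. access W: HIT. Cache (LRU->MRU): [R W]
  5. access W: HIT. Cache (LRU->MRU): [R W]
  6. access I: MISS, evict R. Cache (LRU->MRU): [W I]
  7. access I: HIT. Cache (LRU->MRU): [W I]
  8. access I: HIT. Cache (LRU->MRU): [W I]
  9. access W: HIT. Cache (LRU->MRU): [I W]
  10. access P: MISS, evict I. Cache (LRU->MRU): [W P]
  11. access I: MISS, evict W. Cache (LRU->MRU): [P I]
  12. access I: HIT. Cache (LRU->MRU): [P I]
  13. access W: MISS, evict P. Cache (LRU->MRU): [I W]
  14. access X: MISS, evict I. Cache (LRU->MRU): [W X]
  15. access I: MISS, evict W. Cache (LRU->MRU): [X I]
  16. access I: HIT. Cache (LRU->MRU): [X I]
  17. access P: MISS, evict X. Cache (LRU->MRU): [I P]
  18. access X: MISS, evict I. Cache (LRU->MRU): [P X]
  19. access X: HIT. Cache (LRU->MRU): [P X]
  20. access I: MISS, evict P. Cache (LRU->MRU): [X I]
  21. access X: HIT. Cache (LRU->MRU): [I X]
  22. access X: HIT. Cache (LRU->MRU): [I X]
  23. access X: HIT. Cache (LRU->MRU): [I X]
  24. access I: HIT. Cache (LRU->MRU): [X I]
Total: 13 hits, 11 misses, 9 evictions

Answer: 9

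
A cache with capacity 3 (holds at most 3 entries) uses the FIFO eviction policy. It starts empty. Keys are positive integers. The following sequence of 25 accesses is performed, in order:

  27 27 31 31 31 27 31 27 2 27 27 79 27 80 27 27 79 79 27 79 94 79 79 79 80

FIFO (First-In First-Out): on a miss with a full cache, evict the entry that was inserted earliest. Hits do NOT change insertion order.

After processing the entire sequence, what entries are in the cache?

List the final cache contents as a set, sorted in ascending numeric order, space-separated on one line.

Answer: 79 80 94

Derivation:
FIFO simulation (capacity=3):
  1. access 27: MISS. Cache (old->new): [27]
  2. access 27: HIT. Cache (old->new): [27]
  3. access 31: MISS. Cache (old->new): [27 31]
  4. access 31: HIT. Cache (old->new): [27 31]
  5. access 31: HIT. Cache (old->new): [27 31]
  6. access 27: HIT. Cache (old->new): [27 31]
  7. access 31: HIT. Cache (old->new): [27 31]
  8. access 27: HIT. Cache (old->new): [27 31]
  9. access 2: MISS. Cache (old->new): [27 31 2]
  10. access 27: HIT. Cache (old->new): [27 31 2]
  11. access 27: HIT. Cache (old->new): [27 31 2]
  12. access 79: MISS, evict 27. Cache (old->new): [31 2 79]
  13. access 27: MISS, evict 31. Cache (old->new): [2 79 27]
  14. access 80: MISS, evict 2. Cache (old->new): [79 27 80]
  15. access 27: HIT. Cache (old->new): [79 27 80]
  16. access 27: HIT. Cache (old->new): [79 27 80]
  17. access 79: HIT. Cache (old->new): [79 27 80]
  18. access 79: HIT. Cache (old->new): [79 27 80]
  19. access 27: HIT. Cache (old->new): [79 27 80]
  20. access 79: HIT. Cache (old->new): [79 27 80]
  21. access 94: MISS, evict 79. Cache (old->new): [27 80 94]
  22. access 79: MISS, evict 27. Cache (old->new): [80 94 79]
  23. access 79: HIT. Cache (old->new): [80 94 79]
  24. access 79: HIT. Cache (old->new): [80 94 79]
  25. access 80: HIT. Cache (old->new): [80 94 79]
Total: 17 hits, 8 misses, 5 evictions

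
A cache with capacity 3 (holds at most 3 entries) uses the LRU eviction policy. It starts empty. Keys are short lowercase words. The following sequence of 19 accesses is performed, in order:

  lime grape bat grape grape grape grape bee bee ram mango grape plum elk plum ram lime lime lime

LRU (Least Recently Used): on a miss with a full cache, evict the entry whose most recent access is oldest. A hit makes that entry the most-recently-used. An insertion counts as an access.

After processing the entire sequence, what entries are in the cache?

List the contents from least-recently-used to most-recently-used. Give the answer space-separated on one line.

LRU simulation (capacity=3):
  1. access lime: MISS. Cache (LRU->MRU): [lime]
  2. access grape: MISS. Cache (LRU->MRU): [lime grape]
  3. access bat: MISS. Cache (LRU->MRU): [lime grape bat]
  4. access grape: HIT. Cache (LRU->MRU): [lime bat grape]
  5. access grape: HIT. Cache (LRU->MRU): [lime bat grape]
  6. access grape: HIT. Cache (LRU->MRU): [lime bat grape]
  7. access grape: HIT. Cache (LRU->MRU): [lime bat grape]
  8. access bee: MISS, evict lime. Cache (LRU->MRU): [bat grape bee]
  9. access bee: HIT. Cache (LRU->MRU): [bat grape bee]
  10. access ram: MISS, evict bat. Cache (LRU->MRU): [grape bee ram]
  11. access mango: MISS, evict grape. Cache (LRU->MRU): [bee ram mango]
  12. access grape: MISS, evict bee. Cache (LRU->MRU): [ram mango grape]
  13. access plum: MISS, evict ram. Cache (LRU->MRU): [mango grape plum]
  14. access elk: MISS, evict mango. Cache (LRU->MRU): [grape plum elk]
  15. access plum: HIT. Cache (LRU->MRU): [grape elk plum]
  16. access ram: MISS, evict grape. Cache (LRU->MRU): [elk plum ram]
  17. access lime: MISS, evict elk. Cache (LRU->MRU): [plum ram lime]
  18. access lime: HIT. Cache (LRU->MRU): [plum ram lime]
  19. access lime: HIT. Cache (LRU->MRU): [plum ram lime]
Total: 8 hits, 11 misses, 8 evictions

Answer: plum ram lime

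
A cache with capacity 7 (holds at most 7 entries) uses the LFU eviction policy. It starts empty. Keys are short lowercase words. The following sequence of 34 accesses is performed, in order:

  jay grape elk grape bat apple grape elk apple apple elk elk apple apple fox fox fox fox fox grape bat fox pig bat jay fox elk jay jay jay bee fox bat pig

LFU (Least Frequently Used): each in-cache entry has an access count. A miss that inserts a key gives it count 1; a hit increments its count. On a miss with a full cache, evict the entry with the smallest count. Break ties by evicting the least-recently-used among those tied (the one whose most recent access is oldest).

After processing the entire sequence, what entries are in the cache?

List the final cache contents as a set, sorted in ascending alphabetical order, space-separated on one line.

LFU simulation (capacity=7):
  1. access jay: MISS. Cache: [jay(c=1)]
  2. access grape: MISS. Cache: [jay(c=1) grape(c=1)]
  3. access elk: MISS. Cache: [jay(c=1) grape(c=1) elk(c=1)]
  4. access grape: HIT, count now 2. Cache: [jay(c=1) elk(c=1) grape(c=2)]
  5. access bat: MISS. Cache: [jay(c=1) elk(c=1) bat(c=1) grape(c=2)]
  6. access apple: MISS. Cache: [jay(c=1) elk(c=1) bat(c=1) apple(c=1) grape(c=2)]
  7. access grape: HIT, count now 3. Cache: [jay(c=1) elk(c=1) bat(c=1) apple(c=1) grape(c=3)]
  8. access elk: HIT, count now 2. Cache: [jay(c=1) bat(c=1) apple(c=1) elk(c=2) grape(c=3)]
  9. access apple: HIT, count now 2. Cache: [jay(c=1) bat(c=1) elk(c=2) apple(c=2) grape(c=3)]
  10. access apple: HIT, count now 3. Cache: [jay(c=1) bat(c=1) elk(c=2) grape(c=3) apple(c=3)]
  11. access elk: HIT, count now 3. Cache: [jay(c=1) bat(c=1) grape(c=3) apple(c=3) elk(c=3)]
  12. access elk: HIT, count now 4. Cache: [jay(c=1) bat(c=1) grape(c=3) apple(c=3) elk(c=4)]
  13. access apple: HIT, count now 4. Cache: [jay(c=1) bat(c=1) grape(c=3) elk(c=4) apple(c=4)]
  14. access apple: HIT, count now 5. Cache: [jay(c=1) bat(c=1) grape(c=3) elk(c=4) apple(c=5)]
  15. access fox: MISS. Cache: [jay(c=1) bat(c=1) fox(c=1) grape(c=3) elk(c=4) apple(c=5)]
  16. access fox: HIT, count now 2. Cache: [jay(c=1) bat(c=1) fox(c=2) grape(c=3) elk(c=4) apple(c=5)]
  17. access fox: HIT, count now 3. Cache: [jay(c=1) bat(c=1) grape(c=3) fox(c=3) elk(c=4) apple(c=5)]
  18. access fox: HIT, count now 4. Cache: [jay(c=1) bat(c=1) grape(c=3) elk(c=4) fox(c=4) apple(c=5)]
  19. access fox: HIT, count now 5. Cache: [jay(c=1) bat(c=1) grape(c=3) elk(c=4) apple(c=5) fox(c=5)]
  20. access grape: HIT, count now 4. Cache: [jay(c=1) bat(c=1) elk(c=4) grape(c=4) apple(c=5) fox(c=5)]
  21. access bat: HIT, count now 2. Cache: [jay(c=1) bat(c=2) elk(c=4) grape(c=4) apple(c=5) fox(c=5)]
  22. access fox: HIT, count now 6. Cache: [jay(c=1) bat(c=2) elk(c=4) grape(c=4) apple(c=5) fox(c=6)]
  23. access pig: MISS. Cache: [jay(c=1) pig(c=1) bat(c=2) elk(c=4) grape(c=4) apple(c=5) fox(c=6)]
  24. access bat: HIT, count now 3. Cache: [jay(c=1) pig(c=1) bat(c=3) elk(c=4) grape(c=4) apple(c=5) fox(c=6)]
  25. access jay: HIT, count now 2. Cache: [pig(c=1) jay(c=2) bat(c=3) elk(c=4) grape(c=4) apple(c=5) fox(c=6)]
  26. access fox: HIT, count now 7. Cache: [pig(c=1) jay(c=2) bat(c=3) elk(c=4) grape(c=4) apple(c=5) fox(c=7)]
  27. access elk: HIT, count now 5. Cache: [pig(c=1) jay(c=2) bat(c=3) grape(c=4) apple(c=5) elk(c=5) fox(c=7)]
  28. access jay: HIT, count now 3. Cache: [pig(c=1) bat(c=3) jay(c=3) grape(c=4) apple(c=5) elk(c=5) fox(c=7)]
  29. access jay: HIT, count now 4. Cache: [pig(c=1) bat(c=3) grape(c=4) jay(c=4) apple(c=5) elk(c=5) fox(c=7)]
  30. access jay: HIT, count now 5. Cache: [pig(c=1) bat(c=3) grape(c=4) apple(c=5) elk(c=5) jay(c=5) fox(c=7)]
  31. access bee: MISS, evict pig(c=1). Cache: [bee(c=1) bat(c=3) grape(c=4) apple(c=5) elk(c=5) jay(c=5) fox(c=7)]
  32. access fox: HIT, count now 8. Cache: [bee(c=1) bat(c=3) grape(c=4) apple(c=5) elk(c=5) jay(c=5) fox(c=8)]
  33. access bat: HIT, count now 4. Cache: [bee(c=1) grape(c=4) bat(c=4) apple(c=5) elk(c=5) jay(c=5) fox(c=8)]
  34. access pig: MISS, evict bee(c=1). Cache: [pig(c=1) grape(c=4) bat(c=4) apple(c=5) elk(c=5) jay(c=5) fox(c=8)]
Total: 25 hits, 9 misses, 2 evictions

Answer: apple bat elk fox grape jay pig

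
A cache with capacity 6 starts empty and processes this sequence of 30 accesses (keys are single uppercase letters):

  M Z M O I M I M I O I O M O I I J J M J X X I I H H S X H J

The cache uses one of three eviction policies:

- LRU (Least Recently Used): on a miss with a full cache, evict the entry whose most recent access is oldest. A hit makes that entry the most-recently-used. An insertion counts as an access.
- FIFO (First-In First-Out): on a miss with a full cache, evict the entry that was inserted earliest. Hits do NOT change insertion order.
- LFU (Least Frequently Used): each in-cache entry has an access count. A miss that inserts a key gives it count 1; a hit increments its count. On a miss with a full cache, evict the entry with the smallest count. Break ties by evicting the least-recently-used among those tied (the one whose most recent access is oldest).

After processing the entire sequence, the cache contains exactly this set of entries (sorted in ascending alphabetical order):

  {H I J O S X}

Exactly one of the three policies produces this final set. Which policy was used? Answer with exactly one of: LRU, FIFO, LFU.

Answer: FIFO

Derivation:
Simulating under each policy and comparing final sets:
  LRU: final set = {H I J M S X} -> differs
  FIFO: final set = {H I J O S X} -> MATCHES target
  LFU: final set = {H I J M O X} -> differs
Only FIFO produces the target set.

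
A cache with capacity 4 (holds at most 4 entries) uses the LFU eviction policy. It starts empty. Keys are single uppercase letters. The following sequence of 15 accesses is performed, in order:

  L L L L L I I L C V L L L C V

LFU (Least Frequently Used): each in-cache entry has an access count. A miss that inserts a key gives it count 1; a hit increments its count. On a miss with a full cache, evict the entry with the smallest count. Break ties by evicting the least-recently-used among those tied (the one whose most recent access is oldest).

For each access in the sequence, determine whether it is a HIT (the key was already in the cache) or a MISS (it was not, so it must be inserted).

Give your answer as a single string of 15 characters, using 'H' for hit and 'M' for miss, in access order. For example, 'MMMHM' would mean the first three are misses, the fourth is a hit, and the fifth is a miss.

Answer: MHHHHMHHMMHHHHH

Derivation:
LFU simulation (capacity=4):
  1. access L: MISS. Cache: [L(c=1)]
  2. access L: HIT, count now 2. Cache: [L(c=2)]
  3. access L: HIT, count now 3. Cache: [L(c=3)]
  4. access L: HIT, count now 4. Cache: [L(c=4)]
  5. access L: HIT, count now 5. Cache: [L(c=5)]
  6. access I: MISS. Cache: [I(c=1) L(c=5)]
  7. access I: HIT, count now 2. Cache: [I(c=2) L(c=5)]
  8. access L: HIT, count now 6. Cache: [I(c=2) L(c=6)]
  9. access C: MISS. Cache: [C(c=1) I(c=2) L(c=6)]
  10. access V: MISS. Cache: [C(c=1) V(c=1) I(c=2) L(c=6)]
  11. access L: HIT, count now 7. Cache: [C(c=1) V(c=1) I(c=2) L(c=7)]
  12. access L: HIT, count now 8. Cache: [C(c=1) V(c=1) I(c=2) L(c=8)]
  13. access L: HIT, count now 9. Cache: [C(c=1) V(c=1) I(c=2) L(c=9)]
  14. access C: HIT, count now 2. Cache: [V(c=1) I(c=2) C(c=2) L(c=9)]
  15. access V: HIT, count now 2. Cache: [I(c=2) C(c=2) V(c=2) L(c=9)]
Total: 11 hits, 4 misses, 0 evictions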